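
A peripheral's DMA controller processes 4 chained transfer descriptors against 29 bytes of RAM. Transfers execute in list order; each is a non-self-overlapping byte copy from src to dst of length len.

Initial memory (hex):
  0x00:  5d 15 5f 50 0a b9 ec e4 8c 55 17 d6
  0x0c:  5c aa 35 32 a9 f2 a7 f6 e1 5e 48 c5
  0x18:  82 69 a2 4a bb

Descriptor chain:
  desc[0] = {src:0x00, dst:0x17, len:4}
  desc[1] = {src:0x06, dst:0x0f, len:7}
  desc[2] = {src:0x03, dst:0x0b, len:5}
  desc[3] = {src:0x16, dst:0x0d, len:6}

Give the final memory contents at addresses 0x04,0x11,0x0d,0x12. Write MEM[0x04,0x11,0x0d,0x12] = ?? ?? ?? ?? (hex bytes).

MEM[0x04,0x11,0x0d,0x12] = 0a 50 48 4a

[0] 0x00->0x17 len=4 : 5d 15 5f 50
[1] 0x06->0x0f len=7 : ec e4 8c 55 17 d6 5c
[2] 0x03->0x0b len=5 : 50 0a b9 ec e4
[3] 0x16->0x0d len=6 : 48 5d 15 5f 50 4a
query mem[0x04]=0x0a, mem[0x11]=0x50, mem[0x0d]=0x48, mem[0x12]=0x4a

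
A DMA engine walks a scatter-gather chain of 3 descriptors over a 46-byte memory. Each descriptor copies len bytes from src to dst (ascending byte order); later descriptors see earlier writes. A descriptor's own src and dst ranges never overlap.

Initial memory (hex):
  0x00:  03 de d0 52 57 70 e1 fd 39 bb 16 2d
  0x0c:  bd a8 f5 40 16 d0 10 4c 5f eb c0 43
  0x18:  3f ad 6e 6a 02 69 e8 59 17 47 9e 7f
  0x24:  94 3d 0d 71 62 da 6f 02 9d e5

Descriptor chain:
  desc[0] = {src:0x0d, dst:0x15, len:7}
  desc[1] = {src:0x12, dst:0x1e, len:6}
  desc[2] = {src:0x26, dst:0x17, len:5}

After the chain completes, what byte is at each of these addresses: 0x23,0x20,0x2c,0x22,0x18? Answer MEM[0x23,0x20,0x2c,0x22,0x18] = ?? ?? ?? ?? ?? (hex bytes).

  after D0: wrote 7B at 0x15 = a8f54016d0104c
  after D1: wrote 6B at 0x1e = 104c5fa8f540
  after D2: wrote 5B at 0x17 = 0d7162da6f
query mem[0x23]=0x40, mem[0x20]=0x5f, mem[0x2c]=0x9d, mem[0x22]=0xf5, mem[0x18]=0x71

MEM[0x23,0x20,0x2c,0x22,0x18] = 40 5f 9d f5 71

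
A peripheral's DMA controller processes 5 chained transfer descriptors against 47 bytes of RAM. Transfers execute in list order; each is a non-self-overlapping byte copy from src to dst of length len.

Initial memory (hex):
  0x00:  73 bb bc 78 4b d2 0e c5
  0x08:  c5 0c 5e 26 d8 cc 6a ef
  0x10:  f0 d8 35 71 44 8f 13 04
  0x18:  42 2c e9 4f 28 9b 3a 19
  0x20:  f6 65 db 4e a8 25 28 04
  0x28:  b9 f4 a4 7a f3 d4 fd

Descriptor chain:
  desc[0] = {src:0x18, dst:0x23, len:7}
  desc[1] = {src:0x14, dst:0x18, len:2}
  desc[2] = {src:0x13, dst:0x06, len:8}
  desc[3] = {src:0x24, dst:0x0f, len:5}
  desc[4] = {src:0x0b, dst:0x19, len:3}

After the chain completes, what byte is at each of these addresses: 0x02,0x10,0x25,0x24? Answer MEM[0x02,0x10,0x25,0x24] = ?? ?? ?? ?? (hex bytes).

[0] 0x18->0x23 len=7 : 42 2c e9 4f 28 9b 3a
[1] 0x14->0x18 len=2 : 44 8f
[2] 0x13->0x06 len=8 : 71 44 8f 13 04 44 8f e9
[3] 0x24->0x0f len=5 : 2c e9 4f 28 9b
[4] 0x0b->0x19 len=3 : 44 8f e9
query mem[0x02]=0xbc, mem[0x10]=0xe9, mem[0x25]=0xe9, mem[0x24]=0x2c

MEM[0x02,0x10,0x25,0x24] = bc e9 e9 2c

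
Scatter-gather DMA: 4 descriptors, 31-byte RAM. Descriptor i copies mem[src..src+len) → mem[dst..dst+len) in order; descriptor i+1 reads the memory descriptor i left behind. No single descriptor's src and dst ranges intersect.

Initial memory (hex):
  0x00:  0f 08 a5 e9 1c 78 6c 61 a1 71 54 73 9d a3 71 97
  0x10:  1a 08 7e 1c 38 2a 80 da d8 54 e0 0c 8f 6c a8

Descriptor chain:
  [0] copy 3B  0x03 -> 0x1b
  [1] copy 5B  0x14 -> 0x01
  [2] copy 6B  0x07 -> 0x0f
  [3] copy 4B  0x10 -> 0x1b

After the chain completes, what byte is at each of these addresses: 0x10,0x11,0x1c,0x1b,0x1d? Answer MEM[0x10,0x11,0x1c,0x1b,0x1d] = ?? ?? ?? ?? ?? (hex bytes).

D0: mem[0x1b..0x1d] <- [e9 1c 78]
D1: mem[0x01..0x05] <- [38 2a 80 da d8]
D2: mem[0x0f..0x14] <- [61 a1 71 54 73 9d]
D3: mem[0x1b..0x1e] <- [a1 71 54 73]
query mem[0x10]=0xa1, mem[0x11]=0x71, mem[0x1c]=0x71, mem[0x1b]=0xa1, mem[0x1d]=0x54

MEM[0x10,0x11,0x1c,0x1b,0x1d] = a1 71 71 a1 54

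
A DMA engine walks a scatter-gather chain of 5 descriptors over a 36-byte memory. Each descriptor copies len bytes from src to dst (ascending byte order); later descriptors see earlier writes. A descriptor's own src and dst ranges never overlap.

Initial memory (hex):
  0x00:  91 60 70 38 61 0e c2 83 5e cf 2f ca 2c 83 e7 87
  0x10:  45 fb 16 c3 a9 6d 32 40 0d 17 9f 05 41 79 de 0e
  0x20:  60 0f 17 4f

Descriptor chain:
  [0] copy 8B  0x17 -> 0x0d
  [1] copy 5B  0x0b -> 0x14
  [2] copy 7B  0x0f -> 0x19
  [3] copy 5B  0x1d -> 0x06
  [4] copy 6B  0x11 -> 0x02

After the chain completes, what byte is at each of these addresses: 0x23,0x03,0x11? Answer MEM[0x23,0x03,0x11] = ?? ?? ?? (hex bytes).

  after D0: wrote 8B at 0x0d = 400d179f054179de
  after D1: wrote 5B at 0x14 = ca2c400d17
  after D2: wrote 7B at 0x19 = 179f054179ca2c
  after D3: wrote 5B at 0x06 = 79ca2c600f
  after D4: wrote 6B at 0x02 = 054179ca2c40
query mem[0x23]=0x4f, mem[0x03]=0x41, mem[0x11]=0x05

MEM[0x23,0x03,0x11] = 4f 41 05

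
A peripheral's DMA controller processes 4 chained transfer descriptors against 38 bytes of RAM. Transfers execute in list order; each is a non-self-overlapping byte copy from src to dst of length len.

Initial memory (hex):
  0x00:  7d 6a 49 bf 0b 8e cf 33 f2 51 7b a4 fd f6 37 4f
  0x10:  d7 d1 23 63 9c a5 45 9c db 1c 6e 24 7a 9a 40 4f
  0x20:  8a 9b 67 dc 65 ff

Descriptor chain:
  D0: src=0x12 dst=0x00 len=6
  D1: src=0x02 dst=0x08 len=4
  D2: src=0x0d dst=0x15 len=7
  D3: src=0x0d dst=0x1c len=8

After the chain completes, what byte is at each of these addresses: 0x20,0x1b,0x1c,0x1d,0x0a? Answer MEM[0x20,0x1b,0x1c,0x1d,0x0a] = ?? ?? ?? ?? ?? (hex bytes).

#0 dst[0x00+6] := {0x23,0x63,0x9c,0xa5,0x45,0x9c}
#1 dst[0x08+4] := {0x9c,0xa5,0x45,0x9c}
#2 dst[0x15+7] := {0xf6,0x37,0x4f,0xd7,0xd1,0x23,0x63}
#3 dst[0x1c+8] := {0xf6,0x37,0x4f,0xd7,0xd1,0x23,0x63,0x9c}
query mem[0x20]=0xd1, mem[0x1b]=0x63, mem[0x1c]=0xf6, mem[0x1d]=0x37, mem[0x0a]=0x45

MEM[0x20,0x1b,0x1c,0x1d,0x0a] = d1 63 f6 37 45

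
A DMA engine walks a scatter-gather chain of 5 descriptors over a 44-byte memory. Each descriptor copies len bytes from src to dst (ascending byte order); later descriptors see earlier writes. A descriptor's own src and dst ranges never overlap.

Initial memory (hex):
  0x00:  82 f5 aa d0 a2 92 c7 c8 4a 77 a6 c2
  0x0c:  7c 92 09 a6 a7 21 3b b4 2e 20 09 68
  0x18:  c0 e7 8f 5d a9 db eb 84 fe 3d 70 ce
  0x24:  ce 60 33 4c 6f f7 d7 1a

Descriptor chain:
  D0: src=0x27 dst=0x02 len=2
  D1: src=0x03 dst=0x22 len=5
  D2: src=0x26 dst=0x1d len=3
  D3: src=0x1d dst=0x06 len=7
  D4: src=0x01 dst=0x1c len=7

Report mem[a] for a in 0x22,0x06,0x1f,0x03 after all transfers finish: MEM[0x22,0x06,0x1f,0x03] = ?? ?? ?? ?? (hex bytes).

MEM[0x22,0x06,0x1f,0x03] = 4c c8 a2 6f

#0 dst[0x02+2] := {0x4c,0x6f}
#1 dst[0x22+5] := {0x6f,0xa2,0x92,0xc7,0xc8}
#2 dst[0x1d+3] := {0xc8,0x4c,0x6f}
#3 dst[0x06+7] := {0xc8,0x4c,0x6f,0xfe,0x3d,0x6f,0xa2}
#4 dst[0x1c+7] := {0xf5,0x4c,0x6f,0xa2,0x92,0xc8,0x4c}
query mem[0x22]=0x4c, mem[0x06]=0xc8, mem[0x1f]=0xa2, mem[0x03]=0x6f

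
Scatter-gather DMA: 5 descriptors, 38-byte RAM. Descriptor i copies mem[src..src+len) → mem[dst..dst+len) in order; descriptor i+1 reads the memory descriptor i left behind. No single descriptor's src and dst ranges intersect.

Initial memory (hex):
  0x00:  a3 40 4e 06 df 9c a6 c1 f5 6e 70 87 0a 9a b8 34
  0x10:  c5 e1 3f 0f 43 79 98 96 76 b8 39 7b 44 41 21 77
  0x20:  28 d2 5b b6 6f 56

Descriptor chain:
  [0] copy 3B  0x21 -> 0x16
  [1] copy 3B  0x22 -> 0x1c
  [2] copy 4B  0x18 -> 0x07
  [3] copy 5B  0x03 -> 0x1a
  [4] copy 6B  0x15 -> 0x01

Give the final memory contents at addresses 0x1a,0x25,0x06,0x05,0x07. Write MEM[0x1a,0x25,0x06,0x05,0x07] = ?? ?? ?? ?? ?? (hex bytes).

#0 dst[0x16+3] := {0xd2,0x5b,0xb6}
#1 dst[0x1c+3] := {0x5b,0xb6,0x6f}
#2 dst[0x07+4] := {0xb6,0xb8,0x39,0x7b}
#3 dst[0x1a+5] := {0x06,0xdf,0x9c,0xa6,0xb6}
#4 dst[0x01+6] := {0x79,0xd2,0x5b,0xb6,0xb8,0x06}
query mem[0x1a]=0x06, mem[0x25]=0x56, mem[0x06]=0x06, mem[0x05]=0xb8, mem[0x07]=0xb6

MEM[0x1a,0x25,0x06,0x05,0x07] = 06 56 06 b8 b6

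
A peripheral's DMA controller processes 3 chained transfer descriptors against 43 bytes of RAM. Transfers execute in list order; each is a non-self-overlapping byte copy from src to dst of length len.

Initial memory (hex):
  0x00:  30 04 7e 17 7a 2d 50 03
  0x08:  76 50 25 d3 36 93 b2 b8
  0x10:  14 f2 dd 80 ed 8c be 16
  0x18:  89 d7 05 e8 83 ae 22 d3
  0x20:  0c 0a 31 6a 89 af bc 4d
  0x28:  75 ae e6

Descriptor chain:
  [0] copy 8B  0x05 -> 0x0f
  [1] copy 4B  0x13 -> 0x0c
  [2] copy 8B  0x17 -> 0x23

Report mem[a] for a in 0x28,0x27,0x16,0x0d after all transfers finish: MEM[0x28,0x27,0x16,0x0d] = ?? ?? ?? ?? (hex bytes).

MEM[0x28,0x27,0x16,0x0d] = 83 e8 36 25

#0 dst[0x0f+8] := {0x2d,0x50,0x03,0x76,0x50,0x25,0xd3,0x36}
#1 dst[0x0c+4] := {0x50,0x25,0xd3,0x36}
#2 dst[0x23+8] := {0x16,0x89,0xd7,0x05,0xe8,0x83,0xae,0x22}
query mem[0x28]=0x83, mem[0x27]=0xe8, mem[0x16]=0x36, mem[0x0d]=0x25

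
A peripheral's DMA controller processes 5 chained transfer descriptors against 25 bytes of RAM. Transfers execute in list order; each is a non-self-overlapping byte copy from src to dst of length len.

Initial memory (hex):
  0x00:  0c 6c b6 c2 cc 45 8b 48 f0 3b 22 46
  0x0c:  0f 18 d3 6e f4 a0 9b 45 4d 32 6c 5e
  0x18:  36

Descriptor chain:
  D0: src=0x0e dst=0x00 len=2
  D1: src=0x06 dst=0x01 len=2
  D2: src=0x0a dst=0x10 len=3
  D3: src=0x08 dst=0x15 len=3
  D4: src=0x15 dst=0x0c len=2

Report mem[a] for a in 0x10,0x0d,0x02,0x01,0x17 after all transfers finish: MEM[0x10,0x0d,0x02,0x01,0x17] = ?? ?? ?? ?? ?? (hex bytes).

MEM[0x10,0x0d,0x02,0x01,0x17] = 22 3b 48 8b 22

D0: mem[0x00..0x01] <- [d3 6e]
D1: mem[0x01..0x02] <- [8b 48]
D2: mem[0x10..0x12] <- [22 46 0f]
D3: mem[0x15..0x17] <- [f0 3b 22]
D4: mem[0x0c..0x0d] <- [f0 3b]
query mem[0x10]=0x22, mem[0x0d]=0x3b, mem[0x02]=0x48, mem[0x01]=0x8b, mem[0x17]=0x22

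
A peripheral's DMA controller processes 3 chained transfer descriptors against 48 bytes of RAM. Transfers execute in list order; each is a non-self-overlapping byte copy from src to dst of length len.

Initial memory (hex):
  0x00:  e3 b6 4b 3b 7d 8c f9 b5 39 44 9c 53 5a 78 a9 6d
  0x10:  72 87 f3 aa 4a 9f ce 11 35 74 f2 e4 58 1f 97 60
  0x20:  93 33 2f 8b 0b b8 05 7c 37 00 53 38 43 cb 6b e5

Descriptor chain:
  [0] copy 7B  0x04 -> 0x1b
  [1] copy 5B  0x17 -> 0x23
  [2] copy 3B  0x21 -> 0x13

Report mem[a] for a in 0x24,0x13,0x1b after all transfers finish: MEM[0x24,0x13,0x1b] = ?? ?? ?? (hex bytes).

MEM[0x24,0x13,0x1b] = 35 9c 7d

D0: mem[0x1b..0x21] <- [7d 8c f9 b5 39 44 9c]
D1: mem[0x23..0x27] <- [11 35 74 f2 7d]
D2: mem[0x13..0x15] <- [9c 2f 11]
query mem[0x24]=0x35, mem[0x13]=0x9c, mem[0x1b]=0x7d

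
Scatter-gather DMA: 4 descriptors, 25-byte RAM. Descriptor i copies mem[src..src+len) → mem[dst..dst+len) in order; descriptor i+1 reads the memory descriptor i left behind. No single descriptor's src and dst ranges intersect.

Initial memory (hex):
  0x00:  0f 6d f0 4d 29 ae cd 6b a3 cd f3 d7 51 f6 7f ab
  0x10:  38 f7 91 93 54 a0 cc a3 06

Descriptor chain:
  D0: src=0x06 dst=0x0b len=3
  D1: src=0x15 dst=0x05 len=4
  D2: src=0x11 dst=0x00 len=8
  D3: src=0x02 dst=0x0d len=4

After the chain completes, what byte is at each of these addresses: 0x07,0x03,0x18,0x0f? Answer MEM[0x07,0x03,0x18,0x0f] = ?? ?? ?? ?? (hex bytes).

MEM[0x07,0x03,0x18,0x0f] = 06 54 06 a0

#0 dst[0x0b+3] := {0xcd,0x6b,0xa3}
#1 dst[0x05+4] := {0xa0,0xcc,0xa3,0x06}
#2 dst[0x00+8] := {0xf7,0x91,0x93,0x54,0xa0,0xcc,0xa3,0x06}
#3 dst[0x0d+4] := {0x93,0x54,0xa0,0xcc}
query mem[0x07]=0x06, mem[0x03]=0x54, mem[0x18]=0x06, mem[0x0f]=0xa0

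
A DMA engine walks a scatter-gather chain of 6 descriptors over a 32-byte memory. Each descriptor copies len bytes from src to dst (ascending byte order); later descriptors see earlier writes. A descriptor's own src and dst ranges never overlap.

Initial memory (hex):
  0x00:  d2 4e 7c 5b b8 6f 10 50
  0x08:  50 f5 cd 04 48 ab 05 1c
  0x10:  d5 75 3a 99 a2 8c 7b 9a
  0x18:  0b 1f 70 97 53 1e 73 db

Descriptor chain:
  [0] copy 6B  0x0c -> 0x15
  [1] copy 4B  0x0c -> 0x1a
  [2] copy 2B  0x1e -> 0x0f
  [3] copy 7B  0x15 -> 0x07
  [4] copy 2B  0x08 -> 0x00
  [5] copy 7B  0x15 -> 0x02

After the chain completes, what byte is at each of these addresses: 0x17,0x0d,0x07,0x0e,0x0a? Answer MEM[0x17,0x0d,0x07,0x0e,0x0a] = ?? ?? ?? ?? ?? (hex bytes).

  after D0: wrote 6B at 0x15 = 48ab051cd575
  after D1: wrote 4B at 0x1a = 48ab051c
  after D2: wrote 2B at 0x0f = 73db
  after D3: wrote 7B at 0x07 = 48ab051cd548ab
  after D4: wrote 2B at 0x00 = ab05
  after D5: wrote 7B at 0x02 = 48ab051cd548ab
query mem[0x17]=0x05, mem[0x0d]=0xab, mem[0x07]=0x48, mem[0x0e]=0x05, mem[0x0a]=0x1c

MEM[0x17,0x0d,0x07,0x0e,0x0a] = 05 ab 48 05 1c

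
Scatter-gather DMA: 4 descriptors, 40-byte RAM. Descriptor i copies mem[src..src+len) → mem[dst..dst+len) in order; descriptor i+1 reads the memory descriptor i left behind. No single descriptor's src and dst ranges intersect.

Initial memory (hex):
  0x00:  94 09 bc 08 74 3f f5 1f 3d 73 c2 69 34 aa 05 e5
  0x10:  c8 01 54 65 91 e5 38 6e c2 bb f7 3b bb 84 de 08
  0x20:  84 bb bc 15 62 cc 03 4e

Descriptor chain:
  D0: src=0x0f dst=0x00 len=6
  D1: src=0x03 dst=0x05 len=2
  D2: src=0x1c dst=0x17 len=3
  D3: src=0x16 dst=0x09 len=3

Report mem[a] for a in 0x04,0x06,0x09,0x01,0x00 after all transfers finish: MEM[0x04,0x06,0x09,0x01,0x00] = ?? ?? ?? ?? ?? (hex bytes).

[0] 0x0f->0x00 len=6 : e5 c8 01 54 65 91
[1] 0x03->0x05 len=2 : 54 65
[2] 0x1c->0x17 len=3 : bb 84 de
[3] 0x16->0x09 len=3 : 38 bb 84
query mem[0x04]=0x65, mem[0x06]=0x65, mem[0x09]=0x38, mem[0x01]=0xc8, mem[0x00]=0xe5

MEM[0x04,0x06,0x09,0x01,0x00] = 65 65 38 c8 e5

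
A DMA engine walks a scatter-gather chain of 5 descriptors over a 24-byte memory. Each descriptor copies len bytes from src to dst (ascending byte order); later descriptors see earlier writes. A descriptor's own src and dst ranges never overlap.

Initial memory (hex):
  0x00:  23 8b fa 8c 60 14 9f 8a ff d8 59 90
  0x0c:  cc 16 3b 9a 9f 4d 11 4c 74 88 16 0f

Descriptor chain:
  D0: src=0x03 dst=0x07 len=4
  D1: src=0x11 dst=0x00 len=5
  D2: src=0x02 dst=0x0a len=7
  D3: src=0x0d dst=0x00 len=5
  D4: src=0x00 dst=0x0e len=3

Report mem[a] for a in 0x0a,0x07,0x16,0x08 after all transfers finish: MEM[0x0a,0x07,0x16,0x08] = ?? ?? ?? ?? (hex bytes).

MEM[0x0a,0x07,0x16,0x08] = 4c 8c 16 60

[0] 0x03->0x07 len=4 : 8c 60 14 9f
[1] 0x11->0x00 len=5 : 4d 11 4c 74 88
[2] 0x02->0x0a len=7 : 4c 74 88 14 9f 8c 60
[3] 0x0d->0x00 len=5 : 14 9f 8c 60 4d
[4] 0x00->0x0e len=3 : 14 9f 8c
query mem[0x0a]=0x4c, mem[0x07]=0x8c, mem[0x16]=0x16, mem[0x08]=0x60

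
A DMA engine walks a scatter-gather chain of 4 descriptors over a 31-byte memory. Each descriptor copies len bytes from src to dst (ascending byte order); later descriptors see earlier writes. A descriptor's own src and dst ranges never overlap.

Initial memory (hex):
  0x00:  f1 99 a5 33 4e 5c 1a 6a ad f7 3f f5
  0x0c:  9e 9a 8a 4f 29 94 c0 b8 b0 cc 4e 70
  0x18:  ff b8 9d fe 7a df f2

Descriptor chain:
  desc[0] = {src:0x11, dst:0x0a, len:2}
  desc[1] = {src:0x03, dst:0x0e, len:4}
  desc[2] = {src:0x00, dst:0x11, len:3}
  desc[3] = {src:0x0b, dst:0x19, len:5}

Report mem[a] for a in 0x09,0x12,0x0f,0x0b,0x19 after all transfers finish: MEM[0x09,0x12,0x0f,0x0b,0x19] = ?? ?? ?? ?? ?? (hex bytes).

MEM[0x09,0x12,0x0f,0x0b,0x19] = f7 99 4e c0 c0

#0 dst[0x0a+2] := {0x94,0xc0}
#1 dst[0x0e+4] := {0x33,0x4e,0x5c,0x1a}
#2 dst[0x11+3] := {0xf1,0x99,0xa5}
#3 dst[0x19+5] := {0xc0,0x9e,0x9a,0x33,0x4e}
query mem[0x09]=0xf7, mem[0x12]=0x99, mem[0x0f]=0x4e, mem[0x0b]=0xc0, mem[0x19]=0xc0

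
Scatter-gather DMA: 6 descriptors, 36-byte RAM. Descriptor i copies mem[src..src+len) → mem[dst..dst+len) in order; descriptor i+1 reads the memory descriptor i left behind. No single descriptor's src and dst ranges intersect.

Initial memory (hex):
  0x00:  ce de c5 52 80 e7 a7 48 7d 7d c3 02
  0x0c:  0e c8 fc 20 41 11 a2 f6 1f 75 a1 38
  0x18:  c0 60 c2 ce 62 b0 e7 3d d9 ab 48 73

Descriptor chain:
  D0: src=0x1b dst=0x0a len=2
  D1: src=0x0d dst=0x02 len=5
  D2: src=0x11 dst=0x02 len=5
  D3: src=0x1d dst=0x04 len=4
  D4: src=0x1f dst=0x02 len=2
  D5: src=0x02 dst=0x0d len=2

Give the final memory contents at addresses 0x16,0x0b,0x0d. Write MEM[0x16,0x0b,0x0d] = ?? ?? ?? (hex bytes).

[0] 0x1b->0x0a len=2 : ce 62
[1] 0x0d->0x02 len=5 : c8 fc 20 41 11
[2] 0x11->0x02 len=5 : 11 a2 f6 1f 75
[3] 0x1d->0x04 len=4 : b0 e7 3d d9
[4] 0x1f->0x02 len=2 : 3d d9
[5] 0x02->0x0d len=2 : 3d d9
query mem[0x16]=0xa1, mem[0x0b]=0x62, mem[0x0d]=0x3d

MEM[0x16,0x0b,0x0d] = a1 62 3d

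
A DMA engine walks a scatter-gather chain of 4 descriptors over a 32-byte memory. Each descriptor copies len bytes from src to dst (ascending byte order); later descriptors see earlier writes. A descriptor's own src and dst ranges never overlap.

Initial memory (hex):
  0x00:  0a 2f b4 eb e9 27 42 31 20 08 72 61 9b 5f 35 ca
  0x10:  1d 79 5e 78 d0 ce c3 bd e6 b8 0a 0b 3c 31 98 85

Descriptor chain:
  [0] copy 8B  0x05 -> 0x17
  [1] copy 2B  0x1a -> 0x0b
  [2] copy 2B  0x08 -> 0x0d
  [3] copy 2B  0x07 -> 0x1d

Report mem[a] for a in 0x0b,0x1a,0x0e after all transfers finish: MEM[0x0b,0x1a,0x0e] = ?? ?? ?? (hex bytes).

  after D0: wrote 8B at 0x17 = 274231200872619b
  after D1: wrote 2B at 0x0b = 2008
  after D2: wrote 2B at 0x0d = 2008
  after D3: wrote 2B at 0x1d = 3120
query mem[0x0b]=0x20, mem[0x1a]=0x20, mem[0x0e]=0x08

MEM[0x0b,0x1a,0x0e] = 20 20 08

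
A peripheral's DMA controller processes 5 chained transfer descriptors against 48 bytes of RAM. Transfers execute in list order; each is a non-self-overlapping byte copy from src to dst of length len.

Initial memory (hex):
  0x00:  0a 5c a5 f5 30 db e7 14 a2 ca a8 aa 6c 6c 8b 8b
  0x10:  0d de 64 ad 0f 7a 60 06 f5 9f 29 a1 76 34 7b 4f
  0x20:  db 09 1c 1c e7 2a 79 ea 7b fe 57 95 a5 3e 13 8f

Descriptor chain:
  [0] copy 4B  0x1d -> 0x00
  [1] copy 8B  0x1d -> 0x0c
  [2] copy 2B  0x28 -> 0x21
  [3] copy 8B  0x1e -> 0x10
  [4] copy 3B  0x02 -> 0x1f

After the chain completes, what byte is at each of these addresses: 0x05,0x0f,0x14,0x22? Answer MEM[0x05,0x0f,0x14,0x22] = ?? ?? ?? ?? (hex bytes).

[0] 0x1d->0x00 len=4 : 34 7b 4f db
[1] 0x1d->0x0c len=8 : 34 7b 4f db 09 1c 1c e7
[2] 0x28->0x21 len=2 : 7b fe
[3] 0x1e->0x10 len=8 : 7b 4f db 7b fe 1c e7 2a
[4] 0x02->0x1f len=3 : 4f db 30
query mem[0x05]=0xdb, mem[0x0f]=0xdb, mem[0x14]=0xfe, mem[0x22]=0xfe

MEM[0x05,0x0f,0x14,0x22] = db db fe fe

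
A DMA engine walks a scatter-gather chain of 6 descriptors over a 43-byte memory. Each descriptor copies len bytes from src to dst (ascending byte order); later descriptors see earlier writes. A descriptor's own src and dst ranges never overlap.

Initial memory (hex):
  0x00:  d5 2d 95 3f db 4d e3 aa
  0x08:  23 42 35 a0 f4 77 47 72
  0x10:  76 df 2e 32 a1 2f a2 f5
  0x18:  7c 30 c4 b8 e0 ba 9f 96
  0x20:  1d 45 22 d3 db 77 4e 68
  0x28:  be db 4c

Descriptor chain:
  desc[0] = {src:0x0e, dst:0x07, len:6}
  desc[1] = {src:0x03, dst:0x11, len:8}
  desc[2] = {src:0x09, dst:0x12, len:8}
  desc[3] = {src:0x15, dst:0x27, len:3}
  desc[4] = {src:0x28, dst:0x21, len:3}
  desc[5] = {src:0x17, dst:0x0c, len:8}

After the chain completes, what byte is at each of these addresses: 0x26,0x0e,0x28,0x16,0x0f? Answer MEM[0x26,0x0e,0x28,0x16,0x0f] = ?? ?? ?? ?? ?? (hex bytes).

[0] 0x0e->0x07 len=6 : 47 72 76 df 2e 32
[1] 0x03->0x11 len=8 : 3f db 4d e3 47 72 76 df
[2] 0x09->0x12 len=8 : 76 df 2e 32 77 47 72 76
[3] 0x15->0x27 len=3 : 32 77 47
[4] 0x28->0x21 len=3 : 77 47 4c
[5] 0x17->0x0c len=8 : 47 72 76 c4 b8 e0 ba 9f
query mem[0x26]=0x4e, mem[0x0e]=0x76, mem[0x28]=0x77, mem[0x16]=0x77, mem[0x0f]=0xc4

MEM[0x26,0x0e,0x28,0x16,0x0f] = 4e 76 77 77 c4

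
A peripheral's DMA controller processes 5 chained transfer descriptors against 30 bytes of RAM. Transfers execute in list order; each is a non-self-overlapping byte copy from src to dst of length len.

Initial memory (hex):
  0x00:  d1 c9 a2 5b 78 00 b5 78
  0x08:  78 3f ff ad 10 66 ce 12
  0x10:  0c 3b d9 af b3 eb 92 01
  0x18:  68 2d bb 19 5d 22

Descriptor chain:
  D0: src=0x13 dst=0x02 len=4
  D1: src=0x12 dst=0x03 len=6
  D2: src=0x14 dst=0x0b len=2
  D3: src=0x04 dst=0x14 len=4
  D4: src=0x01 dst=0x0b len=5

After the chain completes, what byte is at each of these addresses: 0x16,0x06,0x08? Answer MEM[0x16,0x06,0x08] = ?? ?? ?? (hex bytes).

#0 dst[0x02+4] := {0xaf,0xb3,0xeb,0x92}
#1 dst[0x03+6] := {0xd9,0xaf,0xb3,0xeb,0x92,0x01}
#2 dst[0x0b+2] := {0xb3,0xeb}
#3 dst[0x14+4] := {0xaf,0xb3,0xeb,0x92}
#4 dst[0x0b+5] := {0xc9,0xaf,0xd9,0xaf,0xb3}
query mem[0x16]=0xeb, mem[0x06]=0xeb, mem[0x08]=0x01

MEM[0x16,0x06,0x08] = eb eb 01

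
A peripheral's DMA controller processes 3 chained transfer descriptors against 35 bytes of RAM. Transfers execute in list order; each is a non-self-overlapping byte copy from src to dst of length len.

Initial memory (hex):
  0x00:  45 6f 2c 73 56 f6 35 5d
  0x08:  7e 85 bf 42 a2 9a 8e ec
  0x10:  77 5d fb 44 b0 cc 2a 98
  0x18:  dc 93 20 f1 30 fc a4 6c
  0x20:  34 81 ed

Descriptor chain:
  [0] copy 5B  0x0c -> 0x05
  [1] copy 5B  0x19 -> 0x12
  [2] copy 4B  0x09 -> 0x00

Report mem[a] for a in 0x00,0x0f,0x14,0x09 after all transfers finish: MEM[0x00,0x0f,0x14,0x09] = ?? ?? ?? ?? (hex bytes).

MEM[0x00,0x0f,0x14,0x09] = 77 ec f1 77

  after D0: wrote 5B at 0x05 = a29a8eec77
  after D1: wrote 5B at 0x12 = 9320f130fc
  after D2: wrote 4B at 0x00 = 77bf42a2
query mem[0x00]=0x77, mem[0x0f]=0xec, mem[0x14]=0xf1, mem[0x09]=0x77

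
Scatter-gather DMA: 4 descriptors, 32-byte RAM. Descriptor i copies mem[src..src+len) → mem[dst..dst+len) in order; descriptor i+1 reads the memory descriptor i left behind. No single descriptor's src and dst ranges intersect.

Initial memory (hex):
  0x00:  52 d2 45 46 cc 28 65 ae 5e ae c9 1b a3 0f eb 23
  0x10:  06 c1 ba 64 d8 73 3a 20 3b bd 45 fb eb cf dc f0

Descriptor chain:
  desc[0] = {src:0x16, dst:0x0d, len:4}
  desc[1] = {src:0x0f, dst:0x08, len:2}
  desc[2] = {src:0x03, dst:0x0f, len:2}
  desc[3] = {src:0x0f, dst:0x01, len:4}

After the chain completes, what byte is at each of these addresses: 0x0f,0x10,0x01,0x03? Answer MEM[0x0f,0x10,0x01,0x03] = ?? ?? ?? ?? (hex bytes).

#0 dst[0x0d+4] := {0x3a,0x20,0x3b,0xbd}
#1 dst[0x08+2] := {0x3b,0xbd}
#2 dst[0x0f+2] := {0x46,0xcc}
#3 dst[0x01+4] := {0x46,0xcc,0xc1,0xba}
query mem[0x0f]=0x46, mem[0x10]=0xcc, mem[0x01]=0x46, mem[0x03]=0xc1

MEM[0x0f,0x10,0x01,0x03] = 46 cc 46 c1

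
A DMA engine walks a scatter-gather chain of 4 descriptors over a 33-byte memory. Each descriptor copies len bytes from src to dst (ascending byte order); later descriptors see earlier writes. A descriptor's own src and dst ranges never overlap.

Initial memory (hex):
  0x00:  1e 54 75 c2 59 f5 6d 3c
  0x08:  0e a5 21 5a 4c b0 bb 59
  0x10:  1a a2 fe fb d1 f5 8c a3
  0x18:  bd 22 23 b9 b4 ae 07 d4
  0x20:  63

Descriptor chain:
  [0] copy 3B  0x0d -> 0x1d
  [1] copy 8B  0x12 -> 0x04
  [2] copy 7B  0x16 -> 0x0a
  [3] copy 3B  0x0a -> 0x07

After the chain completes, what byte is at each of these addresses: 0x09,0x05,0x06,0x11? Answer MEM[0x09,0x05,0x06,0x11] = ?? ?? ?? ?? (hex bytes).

#0 dst[0x1d+3] := {0xb0,0xbb,0x59}
#1 dst[0x04+8] := {0xfe,0xfb,0xd1,0xf5,0x8c,0xa3,0xbd,0x22}
#2 dst[0x0a+7] := {0x8c,0xa3,0xbd,0x22,0x23,0xb9,0xb4}
#3 dst[0x07+3] := {0x8c,0xa3,0xbd}
query mem[0x09]=0xbd, mem[0x05]=0xfb, mem[0x06]=0xd1, mem[0x11]=0xa2

MEM[0x09,0x05,0x06,0x11] = bd fb d1 a2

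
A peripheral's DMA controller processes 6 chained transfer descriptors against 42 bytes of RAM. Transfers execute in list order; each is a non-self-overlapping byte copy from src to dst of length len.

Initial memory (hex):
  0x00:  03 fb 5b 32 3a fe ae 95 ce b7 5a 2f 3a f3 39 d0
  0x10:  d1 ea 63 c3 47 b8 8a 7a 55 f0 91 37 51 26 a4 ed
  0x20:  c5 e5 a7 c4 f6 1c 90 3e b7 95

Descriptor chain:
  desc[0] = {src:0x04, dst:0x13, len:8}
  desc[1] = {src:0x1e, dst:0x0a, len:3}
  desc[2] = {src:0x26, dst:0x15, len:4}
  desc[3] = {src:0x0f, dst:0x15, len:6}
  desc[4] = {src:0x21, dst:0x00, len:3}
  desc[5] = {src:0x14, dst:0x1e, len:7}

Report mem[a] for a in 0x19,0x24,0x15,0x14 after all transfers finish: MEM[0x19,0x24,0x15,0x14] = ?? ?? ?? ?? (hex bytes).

MEM[0x19,0x24,0x15,0x14] = 3a fe d0 fe

  after D0: wrote 8B at 0x13 = 3afeae95ceb75a2f
  after D1: wrote 3B at 0x0a = a4edc5
  after D2: wrote 4B at 0x15 = 903eb795
  after D3: wrote 6B at 0x15 = d0d1ea633afe
  after D4: wrote 3B at 0x00 = e5a7c4
  after D5: wrote 7B at 0x1e = fed0d1ea633afe
query mem[0x19]=0x3a, mem[0x24]=0xfe, mem[0x15]=0xd0, mem[0x14]=0xfe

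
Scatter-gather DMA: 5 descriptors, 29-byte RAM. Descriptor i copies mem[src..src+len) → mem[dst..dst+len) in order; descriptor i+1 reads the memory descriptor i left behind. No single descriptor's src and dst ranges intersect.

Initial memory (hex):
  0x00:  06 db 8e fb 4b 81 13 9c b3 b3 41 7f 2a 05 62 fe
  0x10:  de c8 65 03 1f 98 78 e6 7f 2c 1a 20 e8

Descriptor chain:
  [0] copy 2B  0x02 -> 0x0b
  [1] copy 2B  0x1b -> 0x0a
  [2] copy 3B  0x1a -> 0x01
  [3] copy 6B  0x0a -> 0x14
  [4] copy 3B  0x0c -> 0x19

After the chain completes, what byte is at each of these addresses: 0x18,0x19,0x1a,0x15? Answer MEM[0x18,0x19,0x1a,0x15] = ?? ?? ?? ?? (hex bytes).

  after D0: wrote 2B at 0x0b = 8efb
  after D1: wrote 2B at 0x0a = 20e8
  after D2: wrote 3B at 0x01 = 1a20e8
  after D3: wrote 6B at 0x14 = 20e8fb0562fe
  after D4: wrote 3B at 0x19 = fb0562
query mem[0x18]=0x62, mem[0x19]=0xfb, mem[0x1a]=0x05, mem[0x15]=0xe8

MEM[0x18,0x19,0x1a,0x15] = 62 fb 05 e8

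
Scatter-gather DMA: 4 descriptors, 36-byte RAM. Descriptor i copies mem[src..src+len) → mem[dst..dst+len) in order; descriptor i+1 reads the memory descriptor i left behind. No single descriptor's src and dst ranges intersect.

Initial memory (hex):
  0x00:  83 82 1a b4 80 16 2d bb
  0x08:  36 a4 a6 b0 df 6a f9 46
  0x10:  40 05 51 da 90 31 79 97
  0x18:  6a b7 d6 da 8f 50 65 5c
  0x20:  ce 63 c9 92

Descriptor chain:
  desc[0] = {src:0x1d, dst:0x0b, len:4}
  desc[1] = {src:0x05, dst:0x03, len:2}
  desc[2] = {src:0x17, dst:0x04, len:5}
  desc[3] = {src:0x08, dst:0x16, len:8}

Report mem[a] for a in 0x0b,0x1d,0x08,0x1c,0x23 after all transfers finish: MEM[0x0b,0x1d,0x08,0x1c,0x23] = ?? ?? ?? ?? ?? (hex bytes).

[0] 0x1d->0x0b len=4 : 50 65 5c ce
[1] 0x05->0x03 len=2 : 16 2d
[2] 0x17->0x04 len=5 : 97 6a b7 d6 da
[3] 0x08->0x16 len=8 : da a4 a6 50 65 5c ce 46
query mem[0x0b]=0x50, mem[0x1d]=0x46, mem[0x08]=0xda, mem[0x1c]=0xce, mem[0x23]=0x92

MEM[0x0b,0x1d,0x08,0x1c,0x23] = 50 46 da ce 92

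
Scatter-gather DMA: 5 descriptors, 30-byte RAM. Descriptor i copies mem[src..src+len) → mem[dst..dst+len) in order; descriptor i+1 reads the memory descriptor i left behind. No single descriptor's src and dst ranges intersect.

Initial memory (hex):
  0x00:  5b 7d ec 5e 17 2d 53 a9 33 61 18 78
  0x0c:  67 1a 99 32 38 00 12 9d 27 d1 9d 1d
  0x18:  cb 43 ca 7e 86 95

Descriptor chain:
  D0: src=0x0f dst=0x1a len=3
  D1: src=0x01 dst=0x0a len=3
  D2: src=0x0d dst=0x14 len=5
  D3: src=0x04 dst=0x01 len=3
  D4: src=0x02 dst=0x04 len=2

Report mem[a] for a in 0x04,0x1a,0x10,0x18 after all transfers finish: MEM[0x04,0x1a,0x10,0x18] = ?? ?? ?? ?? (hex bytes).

MEM[0x04,0x1a,0x10,0x18] = 2d 32 38 00

#0 dst[0x1a+3] := {0x32,0x38,0x00}
#1 dst[0x0a+3] := {0x7d,0xec,0x5e}
#2 dst[0x14+5] := {0x1a,0x99,0x32,0x38,0x00}
#3 dst[0x01+3] := {0x17,0x2d,0x53}
#4 dst[0x04+2] := {0x2d,0x53}
query mem[0x04]=0x2d, mem[0x1a]=0x32, mem[0x10]=0x38, mem[0x18]=0x00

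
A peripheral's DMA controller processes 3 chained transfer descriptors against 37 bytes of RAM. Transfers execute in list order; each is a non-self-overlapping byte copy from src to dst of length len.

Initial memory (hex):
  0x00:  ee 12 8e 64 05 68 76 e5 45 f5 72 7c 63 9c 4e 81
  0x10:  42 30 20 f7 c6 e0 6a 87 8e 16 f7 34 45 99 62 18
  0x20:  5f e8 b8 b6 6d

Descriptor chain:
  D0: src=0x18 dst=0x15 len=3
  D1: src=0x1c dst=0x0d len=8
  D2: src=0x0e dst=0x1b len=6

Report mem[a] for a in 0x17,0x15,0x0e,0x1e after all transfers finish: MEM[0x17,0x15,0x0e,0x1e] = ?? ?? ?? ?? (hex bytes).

#0 dst[0x15+3] := {0x8e,0x16,0xf7}
#1 dst[0x0d+8] := {0x45,0x99,0x62,0x18,0x5f,0xe8,0xb8,0xb6}
#2 dst[0x1b+6] := {0x99,0x62,0x18,0x5f,0xe8,0xb8}
query mem[0x17]=0xf7, mem[0x15]=0x8e, mem[0x0e]=0x99, mem[0x1e]=0x5f

MEM[0x17,0x15,0x0e,0x1e] = f7 8e 99 5f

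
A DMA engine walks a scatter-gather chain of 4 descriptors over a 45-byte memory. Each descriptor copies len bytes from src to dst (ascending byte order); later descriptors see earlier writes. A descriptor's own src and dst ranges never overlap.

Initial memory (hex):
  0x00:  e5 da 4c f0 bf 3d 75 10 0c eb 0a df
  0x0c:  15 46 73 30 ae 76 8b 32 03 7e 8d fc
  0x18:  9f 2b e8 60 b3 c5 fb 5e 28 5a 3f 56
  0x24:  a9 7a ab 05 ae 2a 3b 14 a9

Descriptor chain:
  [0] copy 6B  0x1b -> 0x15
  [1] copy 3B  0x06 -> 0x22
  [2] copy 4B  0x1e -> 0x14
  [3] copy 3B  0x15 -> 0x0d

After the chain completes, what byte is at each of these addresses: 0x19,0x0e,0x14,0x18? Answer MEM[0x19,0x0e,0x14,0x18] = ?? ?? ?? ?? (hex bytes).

MEM[0x19,0x0e,0x14,0x18] = 5e 28 fb fb

#0 dst[0x15+6] := {0x60,0xb3,0xc5,0xfb,0x5e,0x28}
#1 dst[0x22+3] := {0x75,0x10,0x0c}
#2 dst[0x14+4] := {0xfb,0x5e,0x28,0x5a}
#3 dst[0x0d+3] := {0x5e,0x28,0x5a}
query mem[0x19]=0x5e, mem[0x0e]=0x28, mem[0x14]=0xfb, mem[0x18]=0xfb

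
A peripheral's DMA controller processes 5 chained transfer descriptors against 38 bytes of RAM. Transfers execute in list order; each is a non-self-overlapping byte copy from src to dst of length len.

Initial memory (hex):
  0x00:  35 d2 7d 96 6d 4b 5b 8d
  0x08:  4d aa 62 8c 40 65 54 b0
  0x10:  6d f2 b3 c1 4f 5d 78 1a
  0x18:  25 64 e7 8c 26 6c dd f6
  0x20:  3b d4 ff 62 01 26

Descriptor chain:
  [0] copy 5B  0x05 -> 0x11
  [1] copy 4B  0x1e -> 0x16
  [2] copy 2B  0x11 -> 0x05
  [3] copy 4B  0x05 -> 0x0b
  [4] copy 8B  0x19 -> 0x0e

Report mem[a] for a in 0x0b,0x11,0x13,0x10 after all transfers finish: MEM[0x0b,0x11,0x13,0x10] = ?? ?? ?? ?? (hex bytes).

D0: mem[0x11..0x15] <- [4b 5b 8d 4d aa]
D1: mem[0x16..0x19] <- [dd f6 3b d4]
D2: mem[0x05..0x06] <- [4b 5b]
D3: mem[0x0b..0x0e] <- [4b 5b 8d 4d]
D4: mem[0x0e..0x15] <- [d4 e7 8c 26 6c dd f6 3b]
query mem[0x0b]=0x4b, mem[0x11]=0x26, mem[0x13]=0xdd, mem[0x10]=0x8c

MEM[0x0b,0x11,0x13,0x10] = 4b 26 dd 8c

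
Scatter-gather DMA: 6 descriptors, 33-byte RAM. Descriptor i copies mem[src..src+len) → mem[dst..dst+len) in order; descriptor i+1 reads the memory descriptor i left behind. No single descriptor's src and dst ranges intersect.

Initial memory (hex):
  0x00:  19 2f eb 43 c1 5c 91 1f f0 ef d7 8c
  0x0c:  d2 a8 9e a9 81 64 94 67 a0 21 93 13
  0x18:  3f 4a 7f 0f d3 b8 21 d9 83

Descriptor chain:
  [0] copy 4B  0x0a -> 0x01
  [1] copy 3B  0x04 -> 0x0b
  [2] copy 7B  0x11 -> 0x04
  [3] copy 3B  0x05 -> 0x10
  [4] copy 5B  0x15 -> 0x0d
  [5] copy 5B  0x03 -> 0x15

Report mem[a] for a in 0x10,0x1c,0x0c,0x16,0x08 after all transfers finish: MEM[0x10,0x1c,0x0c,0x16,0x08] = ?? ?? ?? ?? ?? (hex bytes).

[0] 0x0a->0x01 len=4 : d7 8c d2 a8
[1] 0x04->0x0b len=3 : a8 5c 91
[2] 0x11->0x04 len=7 : 64 94 67 a0 21 93 13
[3] 0x05->0x10 len=3 : 94 67 a0
[4] 0x15->0x0d len=5 : 21 93 13 3f 4a
[5] 0x03->0x15 len=5 : d2 64 94 67 a0
query mem[0x10]=0x3f, mem[0x1c]=0xd3, mem[0x0c]=0x5c, mem[0x16]=0x64, mem[0x08]=0x21

MEM[0x10,0x1c,0x0c,0x16,0x08] = 3f d3 5c 64 21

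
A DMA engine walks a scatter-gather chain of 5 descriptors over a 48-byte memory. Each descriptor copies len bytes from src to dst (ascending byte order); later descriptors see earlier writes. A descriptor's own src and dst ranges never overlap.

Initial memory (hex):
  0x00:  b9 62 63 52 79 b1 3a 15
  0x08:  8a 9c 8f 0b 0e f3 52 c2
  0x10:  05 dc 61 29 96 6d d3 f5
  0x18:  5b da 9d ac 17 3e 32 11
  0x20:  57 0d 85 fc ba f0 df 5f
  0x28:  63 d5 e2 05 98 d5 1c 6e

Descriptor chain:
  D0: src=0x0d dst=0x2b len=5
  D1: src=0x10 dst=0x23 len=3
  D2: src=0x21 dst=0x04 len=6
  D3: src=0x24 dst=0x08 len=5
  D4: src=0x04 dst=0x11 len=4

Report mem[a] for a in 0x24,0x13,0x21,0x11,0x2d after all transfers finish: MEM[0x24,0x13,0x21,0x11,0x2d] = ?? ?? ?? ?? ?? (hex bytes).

MEM[0x24,0x13,0x21,0x11,0x2d] = dc 05 0d 0d c2

D0: mem[0x2b..0x2f] <- [f3 52 c2 05 dc]
D1: mem[0x23..0x25] <- [05 dc 61]
D2: mem[0x04..0x09] <- [0d 85 05 dc 61 df]
D3: mem[0x08..0x0c] <- [dc 61 df 5f 63]
D4: mem[0x11..0x14] <- [0d 85 05 dc]
query mem[0x24]=0xdc, mem[0x13]=0x05, mem[0x21]=0x0d, mem[0x11]=0x0d, mem[0x2d]=0xc2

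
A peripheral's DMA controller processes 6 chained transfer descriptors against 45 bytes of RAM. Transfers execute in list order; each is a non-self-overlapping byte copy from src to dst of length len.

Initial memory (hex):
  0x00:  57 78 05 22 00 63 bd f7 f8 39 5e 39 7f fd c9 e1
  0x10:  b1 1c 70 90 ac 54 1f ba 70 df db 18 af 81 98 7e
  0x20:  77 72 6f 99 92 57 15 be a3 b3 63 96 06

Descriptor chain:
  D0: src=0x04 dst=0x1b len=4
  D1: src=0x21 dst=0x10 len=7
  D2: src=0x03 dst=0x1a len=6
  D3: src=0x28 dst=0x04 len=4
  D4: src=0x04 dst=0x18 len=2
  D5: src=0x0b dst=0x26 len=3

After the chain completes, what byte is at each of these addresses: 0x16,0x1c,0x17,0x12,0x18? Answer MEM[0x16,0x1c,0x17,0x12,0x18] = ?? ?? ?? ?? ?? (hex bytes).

MEM[0x16,0x1c,0x17,0x12,0x18] = be 63 ba 99 a3

[0] 0x04->0x1b len=4 : 00 63 bd f7
[1] 0x21->0x10 len=7 : 72 6f 99 92 57 15 be
[2] 0x03->0x1a len=6 : 22 00 63 bd f7 f8
[3] 0x28->0x04 len=4 : a3 b3 63 96
[4] 0x04->0x18 len=2 : a3 b3
[5] 0x0b->0x26 len=3 : 39 7f fd
query mem[0x16]=0xbe, mem[0x1c]=0x63, mem[0x17]=0xba, mem[0x12]=0x99, mem[0x18]=0xa3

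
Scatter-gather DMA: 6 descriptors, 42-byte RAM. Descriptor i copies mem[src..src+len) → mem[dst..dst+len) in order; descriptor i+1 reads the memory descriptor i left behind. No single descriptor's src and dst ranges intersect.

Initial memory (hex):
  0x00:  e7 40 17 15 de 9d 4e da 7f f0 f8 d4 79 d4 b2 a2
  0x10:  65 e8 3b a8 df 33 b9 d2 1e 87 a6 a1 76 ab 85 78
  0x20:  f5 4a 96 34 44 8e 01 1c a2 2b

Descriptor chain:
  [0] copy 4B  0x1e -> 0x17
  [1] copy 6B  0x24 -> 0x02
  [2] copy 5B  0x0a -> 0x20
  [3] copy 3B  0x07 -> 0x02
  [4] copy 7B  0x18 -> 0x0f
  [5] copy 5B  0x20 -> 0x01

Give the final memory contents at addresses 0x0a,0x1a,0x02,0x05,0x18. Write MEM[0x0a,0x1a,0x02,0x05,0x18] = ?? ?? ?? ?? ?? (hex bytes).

[0] 0x1e->0x17 len=4 : 85 78 f5 4a
[1] 0x24->0x02 len=6 : 44 8e 01 1c a2 2b
[2] 0x0a->0x20 len=5 : f8 d4 79 d4 b2
[3] 0x07->0x02 len=3 : 2b 7f f0
[4] 0x18->0x0f len=7 : 78 f5 4a a1 76 ab 85
[5] 0x20->0x01 len=5 : f8 d4 79 d4 b2
query mem[0x0a]=0xf8, mem[0x1a]=0x4a, mem[0x02]=0xd4, mem[0x05]=0xb2, mem[0x18]=0x78

MEM[0x0a,0x1a,0x02,0x05,0x18] = f8 4a d4 b2 78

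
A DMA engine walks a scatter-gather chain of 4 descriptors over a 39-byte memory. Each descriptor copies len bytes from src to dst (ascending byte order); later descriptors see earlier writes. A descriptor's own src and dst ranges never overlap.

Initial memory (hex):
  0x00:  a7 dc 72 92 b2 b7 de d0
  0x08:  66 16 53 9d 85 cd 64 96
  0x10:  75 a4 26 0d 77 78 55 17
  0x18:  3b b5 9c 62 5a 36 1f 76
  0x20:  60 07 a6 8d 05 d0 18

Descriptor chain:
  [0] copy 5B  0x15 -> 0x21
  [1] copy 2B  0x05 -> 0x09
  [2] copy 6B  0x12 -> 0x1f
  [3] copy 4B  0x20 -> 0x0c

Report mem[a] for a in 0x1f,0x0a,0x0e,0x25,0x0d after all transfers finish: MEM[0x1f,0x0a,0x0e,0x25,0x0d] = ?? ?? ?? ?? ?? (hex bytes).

MEM[0x1f,0x0a,0x0e,0x25,0x0d] = 26 de 78 b5 77

  after D0: wrote 5B at 0x21 = 7855173bb5
  after D1: wrote 2B at 0x09 = b7de
  after D2: wrote 6B at 0x1f = 260d77785517
  after D3: wrote 4B at 0x0c = 0d777855
query mem[0x1f]=0x26, mem[0x0a]=0xde, mem[0x0e]=0x78, mem[0x25]=0xb5, mem[0x0d]=0x77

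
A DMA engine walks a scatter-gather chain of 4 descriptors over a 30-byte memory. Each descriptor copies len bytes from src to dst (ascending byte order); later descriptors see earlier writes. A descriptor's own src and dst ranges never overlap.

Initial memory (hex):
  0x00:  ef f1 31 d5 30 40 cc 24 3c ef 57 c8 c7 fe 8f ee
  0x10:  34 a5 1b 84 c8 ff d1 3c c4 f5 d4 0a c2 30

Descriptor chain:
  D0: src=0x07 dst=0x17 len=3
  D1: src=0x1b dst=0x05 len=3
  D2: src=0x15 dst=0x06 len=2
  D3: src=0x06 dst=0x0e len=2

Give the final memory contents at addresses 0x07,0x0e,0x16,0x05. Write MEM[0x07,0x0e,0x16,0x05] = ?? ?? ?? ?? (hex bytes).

MEM[0x07,0x0e,0x16,0x05] = d1 ff d1 0a

  after D0: wrote 3B at 0x17 = 243cef
  after D1: wrote 3B at 0x05 = 0ac230
  after D2: wrote 2B at 0x06 = ffd1
  after D3: wrote 2B at 0x0e = ffd1
query mem[0x07]=0xd1, mem[0x0e]=0xff, mem[0x16]=0xd1, mem[0x05]=0x0a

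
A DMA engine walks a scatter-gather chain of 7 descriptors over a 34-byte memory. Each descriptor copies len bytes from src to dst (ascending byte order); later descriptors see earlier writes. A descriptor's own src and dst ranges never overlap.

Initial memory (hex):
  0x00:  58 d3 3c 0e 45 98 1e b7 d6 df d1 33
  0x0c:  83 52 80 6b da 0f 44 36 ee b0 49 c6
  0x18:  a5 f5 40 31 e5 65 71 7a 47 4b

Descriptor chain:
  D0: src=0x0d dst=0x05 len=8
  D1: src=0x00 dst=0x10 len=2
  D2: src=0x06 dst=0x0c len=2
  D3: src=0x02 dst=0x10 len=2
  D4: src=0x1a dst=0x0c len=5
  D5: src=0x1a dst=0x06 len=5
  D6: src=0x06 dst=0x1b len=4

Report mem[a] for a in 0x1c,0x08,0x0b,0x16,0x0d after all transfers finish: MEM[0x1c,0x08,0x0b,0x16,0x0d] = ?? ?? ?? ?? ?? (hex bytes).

  after D0: wrote 8B at 0x05 = 52806bda0f4436ee
  after D1: wrote 2B at 0x10 = 58d3
  after D2: wrote 2B at 0x0c = 806b
  after D3: wrote 2B at 0x10 = 3c0e
  after D4: wrote 5B at 0x0c = 4031e56571
  after D5: wrote 5B at 0x06 = 4031e56571
  after D6: wrote 4B at 0x1b = 4031e565
query mem[0x1c]=0x31, mem[0x08]=0xe5, mem[0x0b]=0x36, mem[0x16]=0x49, mem[0x0d]=0x31

MEM[0x1c,0x08,0x0b,0x16,0x0d] = 31 e5 36 49 31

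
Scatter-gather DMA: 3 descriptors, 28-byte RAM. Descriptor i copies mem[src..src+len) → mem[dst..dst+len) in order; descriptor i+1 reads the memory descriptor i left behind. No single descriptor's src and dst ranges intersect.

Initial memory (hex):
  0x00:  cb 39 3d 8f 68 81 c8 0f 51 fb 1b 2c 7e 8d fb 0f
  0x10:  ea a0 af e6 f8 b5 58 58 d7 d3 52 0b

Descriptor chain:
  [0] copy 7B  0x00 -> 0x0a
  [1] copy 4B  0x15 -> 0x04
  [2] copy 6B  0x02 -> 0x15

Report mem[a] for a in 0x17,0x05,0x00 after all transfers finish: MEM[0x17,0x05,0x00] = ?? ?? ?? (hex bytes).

[0] 0x00->0x0a len=7 : cb 39 3d 8f 68 81 c8
[1] 0x15->0x04 len=4 : b5 58 58 d7
[2] 0x02->0x15 len=6 : 3d 8f b5 58 58 d7
query mem[0x17]=0xb5, mem[0x05]=0x58, mem[0x00]=0xcb

MEM[0x17,0x05,0x00] = b5 58 cb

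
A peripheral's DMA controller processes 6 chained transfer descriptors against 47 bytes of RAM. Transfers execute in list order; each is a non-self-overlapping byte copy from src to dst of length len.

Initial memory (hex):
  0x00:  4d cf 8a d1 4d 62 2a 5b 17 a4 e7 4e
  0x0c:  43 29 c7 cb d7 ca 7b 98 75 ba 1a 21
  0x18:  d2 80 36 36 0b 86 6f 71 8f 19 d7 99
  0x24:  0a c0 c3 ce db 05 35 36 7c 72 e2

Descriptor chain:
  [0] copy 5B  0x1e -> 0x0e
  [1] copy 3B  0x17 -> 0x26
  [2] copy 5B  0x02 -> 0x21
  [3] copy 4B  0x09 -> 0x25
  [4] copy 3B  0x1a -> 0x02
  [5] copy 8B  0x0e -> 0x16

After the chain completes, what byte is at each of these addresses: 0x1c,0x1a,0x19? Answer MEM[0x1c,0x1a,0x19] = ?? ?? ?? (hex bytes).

D0: mem[0x0e..0x12] <- [6f 71 8f 19 d7]
D1: mem[0x26..0x28] <- [21 d2 80]
D2: mem[0x21..0x25] <- [8a d1 4d 62 2a]
D3: mem[0x25..0x28] <- [a4 e7 4e 43]
D4: mem[0x02..0x04] <- [36 36 0b]
D5: mem[0x16..0x1d] <- [6f 71 8f 19 d7 98 75 ba]
query mem[0x1c]=0x75, mem[0x1a]=0xd7, mem[0x19]=0x19

MEM[0x1c,0x1a,0x19] = 75 d7 19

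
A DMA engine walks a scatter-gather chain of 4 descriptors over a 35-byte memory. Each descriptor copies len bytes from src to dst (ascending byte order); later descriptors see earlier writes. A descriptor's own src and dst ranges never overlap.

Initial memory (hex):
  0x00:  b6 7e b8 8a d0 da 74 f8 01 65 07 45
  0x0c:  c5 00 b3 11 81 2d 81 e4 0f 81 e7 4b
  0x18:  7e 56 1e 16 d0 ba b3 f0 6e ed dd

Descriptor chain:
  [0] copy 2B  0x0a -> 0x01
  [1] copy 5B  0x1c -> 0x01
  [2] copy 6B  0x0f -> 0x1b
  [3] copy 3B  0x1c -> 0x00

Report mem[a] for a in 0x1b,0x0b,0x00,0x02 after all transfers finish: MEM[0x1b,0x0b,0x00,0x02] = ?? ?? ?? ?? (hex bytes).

MEM[0x1b,0x0b,0x00,0x02] = 11 45 81 81

[0] 0x0a->0x01 len=2 : 07 45
[1] 0x1c->0x01 len=5 : d0 ba b3 f0 6e
[2] 0x0f->0x1b len=6 : 11 81 2d 81 e4 0f
[3] 0x1c->0x00 len=3 : 81 2d 81
query mem[0x1b]=0x11, mem[0x0b]=0x45, mem[0x00]=0x81, mem[0x02]=0x81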